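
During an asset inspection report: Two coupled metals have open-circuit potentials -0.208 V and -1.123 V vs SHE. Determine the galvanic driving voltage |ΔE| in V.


Driving voltage is the absolute potential difference.
|ΔE| = |-0.208 − (-1.123)| = 0.915 V

0.915 V


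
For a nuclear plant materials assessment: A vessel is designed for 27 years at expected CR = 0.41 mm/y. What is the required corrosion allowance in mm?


Corrosion allowance = CR × design life
CA = 0.41 * 27 = 11.07 mm

11.07 mm


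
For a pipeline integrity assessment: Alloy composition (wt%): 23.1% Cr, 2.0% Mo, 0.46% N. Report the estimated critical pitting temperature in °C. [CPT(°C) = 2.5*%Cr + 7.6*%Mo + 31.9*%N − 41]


Apply the ASTM G48 empirical CPT estimate: CPT(°C) = 2.5*%Cr + 7.6*%Mo + 31.9*%N − 41
2.5*23.1 = 57.75; 7.6*2.0 = 15.2; 31.9*0.46 = 14.674
CPT = 57.75 + 15.2 + 14.674 − 41 = 46.624 °C
Rounded to 0.1 °C: CPT ≈ 46.6 °C

46.6 °C


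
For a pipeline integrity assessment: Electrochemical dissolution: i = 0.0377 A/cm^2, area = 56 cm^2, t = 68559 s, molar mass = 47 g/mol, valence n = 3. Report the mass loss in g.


Apply Faraday's law: m = i*A*t*M / (n*F)
Total charge passed Q = i*A*t = 0.0377*56*68559 = 144741.7608 C
m = Q*M/(n*F) = 144741.7608*47/(3*96485) = 23.502 g

23.502 g


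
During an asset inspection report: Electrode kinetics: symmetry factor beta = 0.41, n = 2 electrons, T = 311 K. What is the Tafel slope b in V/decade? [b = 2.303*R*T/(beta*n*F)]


Apply the Tafel slope relation: b = 2.303*R*T/(beta*n*F)
Numerator: 2.303 * 8.314 * 311 = 5954.76
Denominator: 0.41 * 2 * 96485 = 79117.7
b = 5954.76 / 79117.7 = 0.0753 V/decade

0.0753 V/decade


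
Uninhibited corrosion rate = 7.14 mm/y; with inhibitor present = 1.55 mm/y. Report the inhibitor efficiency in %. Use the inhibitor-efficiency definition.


Apply the inhibitor-efficiency definition: IE = (CR_blank − CR_inh)/CR_blank × 100
IE = (7.14 − 1.55) / 7.14 × 100
IE = 5.59 / 7.14 × 100 = 78.3 %

78.3 %


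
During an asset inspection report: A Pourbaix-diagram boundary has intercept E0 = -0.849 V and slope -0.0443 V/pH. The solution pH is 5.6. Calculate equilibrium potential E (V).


Apply the Pourbaix line equation: E = E0 + slope*pH
E = -0.849 + (-0.0443)*5.6 = -0.849 + (-0.24808) = -1.09708 V
Rounded to 3 decimal places: E = -1.097 V

-1.097 V


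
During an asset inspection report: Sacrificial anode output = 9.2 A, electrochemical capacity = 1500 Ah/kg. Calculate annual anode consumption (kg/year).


Annual consumption = current * hours per year / capacity
Rate = 9.2 * 8760 / 1500 = 53.7 kg/year

53.7 kg/year


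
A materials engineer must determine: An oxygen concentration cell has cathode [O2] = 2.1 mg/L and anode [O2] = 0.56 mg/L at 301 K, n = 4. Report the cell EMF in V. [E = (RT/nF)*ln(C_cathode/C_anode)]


Apply the Nernst concentration-cell relation: E = (RT/nF)*ln(C_cathode/C_anode)
RT/nF = 8.314*301/(4*96485) = 0.0064842 V
ln(2.1/0.56) = 1.32176
E = 0.0064842 * 1.32176 = 0.00857 V

0.00857 V


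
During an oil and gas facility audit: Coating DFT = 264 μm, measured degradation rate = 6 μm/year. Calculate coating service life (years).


Service life = thickness / degradation rate
Life = 264 / 6 = 44.0 years

44.0 years


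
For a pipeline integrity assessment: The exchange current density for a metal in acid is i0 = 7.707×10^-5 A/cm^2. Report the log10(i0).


i0 = 7.707×10^-5 A/cm^2
log10(i0) = -4.113

-4.113


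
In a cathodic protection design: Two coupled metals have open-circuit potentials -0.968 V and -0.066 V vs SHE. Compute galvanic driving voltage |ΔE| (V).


Driving voltage is the absolute potential difference.
|ΔE| = |-0.968 − (-0.066)| = 0.902 V

0.902 V


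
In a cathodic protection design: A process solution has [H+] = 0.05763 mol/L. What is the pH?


pH = −log10[H+]
pH = −log10(0.05763) = 1.24

1.24


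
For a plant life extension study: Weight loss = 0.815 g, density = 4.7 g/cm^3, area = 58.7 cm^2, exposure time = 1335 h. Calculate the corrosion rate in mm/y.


Apply the mm/y weight-loss relation: CR = 87600 * W / (D * A * T)
Numerator: 87600 * 0.815 = 71394.0
Denominator: 4.7 * 58.7 * 1335 = 368313.15
CR = 71394.0 / 368313.15 = 0.19384 mm/y

0.19384 mm/y


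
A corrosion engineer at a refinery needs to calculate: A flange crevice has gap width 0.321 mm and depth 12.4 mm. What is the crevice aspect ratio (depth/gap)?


Aspect ratio = depth / gap
Ratio = 12.4 / 0.321 = 38.6

38.6


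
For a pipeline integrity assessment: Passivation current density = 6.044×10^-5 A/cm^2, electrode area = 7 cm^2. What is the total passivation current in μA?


I = i_pass * A, then convert A → μA (×10^6)
I = 6.044×10^-5 * 7 * 10^6 = 423.08 μA

423.08 μA


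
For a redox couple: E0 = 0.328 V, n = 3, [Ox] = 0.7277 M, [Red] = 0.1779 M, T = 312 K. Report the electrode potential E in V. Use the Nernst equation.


Apply the Nernst equation: E = E0 + (RT/nF)*ln([Ox]/[Red])
Step 1: RT/nF = 8.314*312/(3*96485) = 0.00896156 V
Step 2: [Ox]/[Red] = 0.7277/0.1779 = 4.0905
Step 3: ln(4.0905) = 1.408667
Step 4: correction = 0.00896156 * 1.408667 = 0.0126 V
E = 0.328 + 0.0126 = 0.3406 V

0.3406 V


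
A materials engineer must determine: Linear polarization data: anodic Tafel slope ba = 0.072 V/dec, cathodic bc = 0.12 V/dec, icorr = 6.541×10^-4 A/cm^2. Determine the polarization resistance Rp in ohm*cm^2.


Apply the Stern-Geary equation: Rp = ba*bc / (2.303*icorr*(ba+bc))
ba*bc = 0.072*0.12 = 0.00864
ba+bc = 0.192; 2.303*icorr*(ba+bc) = 2.303*6.541×10^-4*0.192 = 2.8922732×10^-4
Rp = 0.00864 / 2.8922732×10^-4 = 29.9 ohm*cm^2

29.9 ohm*cm^2


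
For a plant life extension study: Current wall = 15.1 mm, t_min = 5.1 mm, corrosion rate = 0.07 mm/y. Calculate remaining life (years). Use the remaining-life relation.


Apply the remaining-life relation: RL = (t_current − t_min) / CR
RL = (15.1 − 5.1) / 0.07 = 10.0 / 0.07 = 142.9 years

142.9 years


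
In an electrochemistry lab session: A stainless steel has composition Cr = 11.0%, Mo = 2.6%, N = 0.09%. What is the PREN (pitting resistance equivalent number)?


Apply the PREN formula: PREN = Cr + 3.3*Mo + 16*N
PREN = 11.0 + 3.3*2.6 + 16*0.09
PREN = 11.0 + 8.58 + 1.44 = 21.02

21.02


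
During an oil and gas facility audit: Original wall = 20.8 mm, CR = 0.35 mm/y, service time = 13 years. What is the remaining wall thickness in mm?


Remaining wall = original − CR × time
t = 20.8 − 0.35*13 = 20.8 − 4.55 = 16.25 mm

16.25 mm


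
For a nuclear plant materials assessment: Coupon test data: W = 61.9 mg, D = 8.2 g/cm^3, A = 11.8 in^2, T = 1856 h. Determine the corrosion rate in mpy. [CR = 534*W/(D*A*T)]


Apply the mpy weight-loss relation: CR = 534 * W / (D * A * T)
Numerator: 534 * 61.9 = 33054.6
Denominator: 8.2 * 11.8 * 1856 = 179586.56
CR = 33054.6 / 179586.56 = 0.18406 mpy

0.18406 mpy


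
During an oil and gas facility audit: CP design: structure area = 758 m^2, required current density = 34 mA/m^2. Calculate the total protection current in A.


I = area * current density, then convert mA → A (÷1000)
I = 758 * 34 / 1000 = 25.77 A

25.77 A


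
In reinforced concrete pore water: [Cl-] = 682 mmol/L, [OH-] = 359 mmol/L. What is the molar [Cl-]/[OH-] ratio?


Threshold parameter = [Cl-] / [OH-] (molar basis; both in mmol/L, so units cancel)
Ratio = 682 / 359 = 1.9

1.9


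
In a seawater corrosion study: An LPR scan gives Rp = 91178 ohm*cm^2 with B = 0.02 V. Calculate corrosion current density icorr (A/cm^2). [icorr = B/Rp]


Apply the Stern-Geary relation: icorr = B / Rp
icorr = 0.02 / 91178 = 2.194×10^-7 A/cm^2

2.194×10^-7 A/cm^2


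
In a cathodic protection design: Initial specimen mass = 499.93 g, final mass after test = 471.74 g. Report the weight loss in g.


Weight loss = initial − final
WL = 499.93 − 471.74 = 28.19 g

28.19 g


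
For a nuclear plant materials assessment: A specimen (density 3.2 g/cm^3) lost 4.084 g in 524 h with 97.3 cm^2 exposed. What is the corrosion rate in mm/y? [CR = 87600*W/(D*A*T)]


Apply the mm/y weight-loss relation: CR = 87600 * W / (D * A * T)
Numerator: 87600 * 4.084 = 357758.4
Denominator: 3.2 * 97.3 * 524 = 163152.64
CR = 357758.4 / 163152.64 = 2.192783 mm/y

2.192783 mm/y


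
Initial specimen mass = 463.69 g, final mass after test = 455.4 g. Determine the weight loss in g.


Weight loss = initial − final
WL = 463.69 − 455.4 = 8.29 g

8.29 g


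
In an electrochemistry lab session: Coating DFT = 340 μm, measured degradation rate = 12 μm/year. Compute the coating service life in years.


Service life = thickness / degradation rate
Life = 340 / 12 = 28.3 years

28.3 years


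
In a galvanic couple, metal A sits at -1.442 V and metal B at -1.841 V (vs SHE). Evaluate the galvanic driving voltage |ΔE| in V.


Driving voltage is the absolute potential difference.
|ΔE| = |-1.442 − (-1.841)| = 0.399 V

0.399 V


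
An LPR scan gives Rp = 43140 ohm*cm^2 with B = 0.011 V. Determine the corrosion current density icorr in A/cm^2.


Apply the Stern-Geary relation: icorr = B / Rp
icorr = 0.011 / 43140 = 2.55×10^-7 A/cm^2

2.55×10^-7 A/cm^2


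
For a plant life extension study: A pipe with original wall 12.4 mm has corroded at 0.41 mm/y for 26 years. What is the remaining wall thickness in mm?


Remaining wall = original − CR × time
t = 12.4 − 0.41*26 = 12.4 − 10.66 = 1.74 mm

1.74 mm


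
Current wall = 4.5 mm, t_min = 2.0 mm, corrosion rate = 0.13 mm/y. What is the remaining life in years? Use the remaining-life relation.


Apply the remaining-life relation: RL = (t_current − t_min) / CR
RL = (4.5 − 2.0) / 0.13 = 2.5 / 0.13 = 19.2 years

19.2 years


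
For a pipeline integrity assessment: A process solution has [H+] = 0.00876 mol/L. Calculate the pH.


pH = −log10[H+]
pH = −log10(0.00876) = 2.06

2.06


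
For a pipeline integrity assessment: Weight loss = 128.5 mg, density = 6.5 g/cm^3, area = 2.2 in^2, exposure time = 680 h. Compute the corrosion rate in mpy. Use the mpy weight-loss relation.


Apply the mpy weight-loss relation: CR = 534 * W / (D * A * T)
Numerator: 534 * 128.5 = 68619.0
Denominator: 6.5 * 2.2 * 680 = 9724.0
CR = 68619.0 / 9724.0 = 7.05666 mpy

7.05666 mpy


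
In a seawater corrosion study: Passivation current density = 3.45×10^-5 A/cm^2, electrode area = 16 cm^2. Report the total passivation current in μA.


I = i_pass * A, then convert A → μA (×10^6)
I = 3.45×10^-5 * 16 * 10^6 = 552.0 μA

552.0 μA


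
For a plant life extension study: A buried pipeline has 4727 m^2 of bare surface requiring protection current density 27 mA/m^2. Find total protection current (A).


I = area * current density, then convert mA → A (÷1000)
I = 4727 * 27 / 1000 = 127.63 A

127.63 A


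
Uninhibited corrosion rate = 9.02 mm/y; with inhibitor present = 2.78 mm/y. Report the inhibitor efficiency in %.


Apply the inhibitor-efficiency definition: IE = (CR_blank − CR_inh)/CR_blank × 100
IE = (9.02 − 2.78) / 9.02 × 100
IE = 6.24 / 9.02 × 100 = 69.2 %

69.2 %


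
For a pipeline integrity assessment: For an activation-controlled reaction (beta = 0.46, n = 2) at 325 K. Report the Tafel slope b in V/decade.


Apply the Tafel slope relation: b = 2.303*R*T/(beta*n*F)
Numerator: 2.303 * 8.314 * 325 = 6222.82
Denominator: 0.46 * 2 * 96485 = 88766.2
b = 6222.82 / 88766.2 = 0.07 V/decade

0.07 V/decade


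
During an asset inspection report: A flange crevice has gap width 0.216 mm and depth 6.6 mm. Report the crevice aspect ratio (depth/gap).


Aspect ratio = depth / gap
Ratio = 6.6 / 0.216 = 30.6

30.6


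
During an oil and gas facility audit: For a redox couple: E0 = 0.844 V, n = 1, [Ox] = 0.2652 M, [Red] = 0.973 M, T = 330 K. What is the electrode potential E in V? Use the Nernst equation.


Apply the Nernst equation: E = E0 + (RT/nF)*ln([Ox]/[Red])
Step 1: RT/nF = 8.314*330/(1*96485) = 0.02843572 V
Step 2: [Ox]/[Red] = 0.2652/0.973 = 0.272559
Step 3: ln(0.272559) = -1.2999
Step 4: correction = 0.02843572 * -1.2999 = -0.037 V
E = 0.844 + -0.037 = 0.807 V

0.807 V


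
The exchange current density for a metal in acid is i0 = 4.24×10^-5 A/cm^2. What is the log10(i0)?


i0 = 4.24×10^-5 A/cm^2
log10(i0) = -4.373

-4.373


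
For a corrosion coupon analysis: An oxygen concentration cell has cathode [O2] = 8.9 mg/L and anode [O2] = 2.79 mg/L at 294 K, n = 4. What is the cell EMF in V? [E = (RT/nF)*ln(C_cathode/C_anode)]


Apply the Nernst concentration-cell relation: E = (RT/nF)*ln(C_cathode/C_anode)
RT/nF = 8.314*294/(4*96485) = 0.00633341 V
ln(8.9/2.79) = 1.16001
E = 0.00633341 * 1.16001 = 0.00735 V

0.00735 V


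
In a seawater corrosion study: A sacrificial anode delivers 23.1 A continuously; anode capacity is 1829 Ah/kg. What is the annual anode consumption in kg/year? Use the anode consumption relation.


Annual consumption = current * hours per year / capacity
Rate = 23.1 * 8760 / 1829 = 110.6 kg/year

110.6 kg/year


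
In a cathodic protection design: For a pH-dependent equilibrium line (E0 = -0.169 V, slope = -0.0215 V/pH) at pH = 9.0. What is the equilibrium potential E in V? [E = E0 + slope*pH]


Apply the Pourbaix line equation: E = E0 + slope*pH
E = -0.169 + (-0.0215)*9.0 = -0.169 + (-0.1935) = -0.3625 V
Rounded to 4 decimal places: E = -0.3625 V

-0.3625 V


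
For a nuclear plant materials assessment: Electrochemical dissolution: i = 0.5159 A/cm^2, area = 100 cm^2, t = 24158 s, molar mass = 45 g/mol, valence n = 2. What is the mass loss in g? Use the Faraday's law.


Apply Faraday's law: m = i*A*t*M / (n*F)
Total charge passed Q = i*A*t = 0.5159*100*24158 = 1246311.22 C
m = Q*M/(n*F) = 1246311.22*45/(2*96485) = 290.63588 g

290.63588 g


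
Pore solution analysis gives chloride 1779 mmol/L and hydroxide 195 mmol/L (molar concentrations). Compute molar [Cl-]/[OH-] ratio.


Threshold parameter = [Cl-] / [OH-] (molar basis; both in mmol/L, so units cancel)
Ratio = 1779 / 195 = 9.12

9.12


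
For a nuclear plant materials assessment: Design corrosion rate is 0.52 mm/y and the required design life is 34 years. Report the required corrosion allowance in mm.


Corrosion allowance = CR × design life
CA = 0.52 * 34 = 17.68 mm

17.68 mm


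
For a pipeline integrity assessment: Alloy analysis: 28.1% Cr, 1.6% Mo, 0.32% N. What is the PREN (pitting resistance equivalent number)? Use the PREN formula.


Apply the PREN formula: PREN = Cr + 3.3*Mo + 16*N
PREN = 28.1 + 3.3*1.6 + 16*0.32
PREN = 28.1 + 5.28 + 5.12 = 38.5

38.5


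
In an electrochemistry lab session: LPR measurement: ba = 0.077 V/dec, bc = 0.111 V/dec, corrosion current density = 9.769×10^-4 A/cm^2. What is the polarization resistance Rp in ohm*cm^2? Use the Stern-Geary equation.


Apply the Stern-Geary equation: Rp = ba*bc / (2.303*icorr*(ba+bc))
ba*bc = 0.077*0.111 = 0.008547
ba+bc = 0.188; 2.303*icorr*(ba+bc) = 2.303*9.769×10^-4*0.188 = 4.2296253×10^-4
Rp = 0.008547 / 4.2296253×10^-4 = 20.21 ohm*cm^2

20.21 ohm*cm^2


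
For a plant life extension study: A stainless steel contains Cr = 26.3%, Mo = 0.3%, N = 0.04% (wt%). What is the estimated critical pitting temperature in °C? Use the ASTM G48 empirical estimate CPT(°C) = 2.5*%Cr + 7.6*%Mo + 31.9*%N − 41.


Apply the ASTM G48 empirical CPT estimate: CPT(°C) = 2.5*%Cr + 7.6*%Mo + 31.9*%N − 41
2.5*26.3 = 65.75; 7.6*0.3 = 2.28; 31.9*0.04 = 1.276
CPT = 65.75 + 2.28 + 1.276 − 41 = 28.306 °C
Rounded to 0.1 °C: CPT ≈ 28.3 °C

28.3 °C


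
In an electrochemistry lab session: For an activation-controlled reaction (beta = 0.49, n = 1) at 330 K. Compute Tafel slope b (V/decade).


Apply the Tafel slope relation: b = 2.303*R*T/(beta*n*F)
Numerator: 2.303 * 8.314 * 330 = 6318.56
Denominator: 0.49 * 1 * 96485 = 47277.65
b = 6318.56 / 47277.65 = 0.134 V/decade

0.134 V/decade


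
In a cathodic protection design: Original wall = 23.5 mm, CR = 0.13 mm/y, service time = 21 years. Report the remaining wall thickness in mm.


Remaining wall = original − CR × time
t = 23.5 − 0.13*21 = 23.5 − 2.73 = 20.77 mm

20.77 mm


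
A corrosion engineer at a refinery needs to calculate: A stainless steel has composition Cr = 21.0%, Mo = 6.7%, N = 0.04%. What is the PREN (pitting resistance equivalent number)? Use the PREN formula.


Apply the PREN formula: PREN = Cr + 3.3*Mo + 16*N
PREN = 21.0 + 3.3*6.7 + 16*0.04
PREN = 21.0 + 22.11 + 0.64 = 43.75

43.75


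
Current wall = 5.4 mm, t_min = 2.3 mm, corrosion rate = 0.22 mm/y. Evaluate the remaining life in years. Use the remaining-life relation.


Apply the remaining-life relation: RL = (t_current − t_min) / CR
RL = (5.4 − 2.3) / 0.22 = 3.1 / 0.22 = 14.1 years

14.1 years


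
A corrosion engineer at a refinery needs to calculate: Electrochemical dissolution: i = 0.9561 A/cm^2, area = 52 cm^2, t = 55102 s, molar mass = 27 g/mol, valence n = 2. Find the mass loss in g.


Apply Faraday's law: m = i*A*t*M / (n*F)
Total charge passed Q = i*A*t = 0.9561*52*55102 = 2739517.1544 C
m = Q*M/(n*F) = 2739517.1544*27/(2*96485) = 383.3081 g

383.3081 g


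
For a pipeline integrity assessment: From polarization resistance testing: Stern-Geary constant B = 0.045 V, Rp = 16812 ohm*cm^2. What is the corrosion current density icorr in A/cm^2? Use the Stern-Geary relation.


Apply the Stern-Geary relation: icorr = B / Rp
icorr = 0.045 / 16812 = 2.677×10^-6 A/cm^2

2.677×10^-6 A/cm^2


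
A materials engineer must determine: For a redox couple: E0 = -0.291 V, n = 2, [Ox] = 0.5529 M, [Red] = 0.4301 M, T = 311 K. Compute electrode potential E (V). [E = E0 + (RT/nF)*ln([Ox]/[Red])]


Apply the Nernst equation: E = E0 + (RT/nF)*ln([Ox]/[Red])
Step 1: RT/nF = 8.314*311/(2*96485) = 0.01339925 V
Step 2: [Ox]/[Red] = 0.5529/0.4301 = 1.285515
Step 3: ln(1.285515) = 0.251159
Step 4: correction = 0.01339925 * 0.251159 = 0.0034 V
E = -0.291 + 0.0034 = -0.2876 V

-0.2876 V


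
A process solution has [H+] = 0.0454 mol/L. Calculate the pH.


pH = −log10[H+]
pH = −log10(0.0454) = 1.34

1.34


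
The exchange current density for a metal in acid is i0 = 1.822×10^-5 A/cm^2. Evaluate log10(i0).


i0 = 1.822×10^-5 A/cm^2
log10(i0) = -4.739

-4.739


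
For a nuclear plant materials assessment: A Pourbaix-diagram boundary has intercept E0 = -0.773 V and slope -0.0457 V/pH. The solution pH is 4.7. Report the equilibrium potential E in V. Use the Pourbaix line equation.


Apply the Pourbaix line equation: E = E0 + slope*pH
E = -0.773 + (-0.0457)*4.7 = -0.773 + (-0.21479) = -0.98779 V
Rounded to 3 decimal places: E = -0.988 V

-0.988 V


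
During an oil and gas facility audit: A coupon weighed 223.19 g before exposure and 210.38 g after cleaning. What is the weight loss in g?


Weight loss = initial − final
WL = 223.19 − 210.38 = 12.81 g

12.81 g


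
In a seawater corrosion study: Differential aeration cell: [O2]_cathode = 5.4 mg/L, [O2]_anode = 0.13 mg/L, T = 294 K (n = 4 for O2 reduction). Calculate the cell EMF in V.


Apply the Nernst concentration-cell relation: E = (RT/nF)*ln(C_cathode/C_anode)
RT/nF = 8.314*294/(4*96485) = 0.00633341 V
ln(5.4/0.13) = 3.72662
E = 0.00633341 * 3.72662 = 0.0236 V

0.0236 V


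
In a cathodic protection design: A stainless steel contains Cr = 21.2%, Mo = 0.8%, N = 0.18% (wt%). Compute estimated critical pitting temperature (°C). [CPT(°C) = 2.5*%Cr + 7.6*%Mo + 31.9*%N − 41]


Apply the ASTM G48 empirical CPT estimate: CPT(°C) = 2.5*%Cr + 7.6*%Mo + 31.9*%N − 41
2.5*21.2 = 53; 7.6*0.8 = 6.08; 31.9*0.18 = 5.742
CPT = 53 + 6.08 + 5.742 − 41 = 23.822 °C
Rounded to 0.1 °C: CPT ≈ 23.8 °C

23.8 °C


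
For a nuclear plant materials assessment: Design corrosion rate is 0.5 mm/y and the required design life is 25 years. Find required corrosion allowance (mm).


Corrosion allowance = CR × design life
CA = 0.5 * 25 = 12.5 mm

12.5 mm


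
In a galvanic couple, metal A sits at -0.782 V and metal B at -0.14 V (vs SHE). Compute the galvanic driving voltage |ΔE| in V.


Driving voltage is the absolute potential difference.
|ΔE| = |-0.782 − (-0.14)| = 0.642 V

0.642 V


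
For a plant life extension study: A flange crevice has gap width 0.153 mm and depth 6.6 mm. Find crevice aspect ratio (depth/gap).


Aspect ratio = depth / gap
Ratio = 6.6 / 0.153 = 43.1

43.1


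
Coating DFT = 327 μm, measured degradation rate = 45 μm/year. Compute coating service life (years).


Service life = thickness / degradation rate
Life = 327 / 45 = 7.3 years

7.3 years


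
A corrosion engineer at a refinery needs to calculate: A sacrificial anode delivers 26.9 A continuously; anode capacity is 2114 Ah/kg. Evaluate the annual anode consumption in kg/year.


Annual consumption = current * hours per year / capacity
Rate = 26.9 * 8760 / 2114 = 111.5 kg/year

111.5 kg/year


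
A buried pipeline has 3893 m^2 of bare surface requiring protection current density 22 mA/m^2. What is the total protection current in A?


I = area * current density, then convert mA → A (÷1000)
I = 3893 * 22 / 1000 = 85.65 A

85.65 A


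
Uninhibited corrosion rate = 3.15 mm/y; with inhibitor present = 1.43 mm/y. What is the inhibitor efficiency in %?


Apply the inhibitor-efficiency definition: IE = (CR_blank − CR_inh)/CR_blank × 100
IE = (3.15 − 1.43) / 3.15 × 100
IE = 1.72 / 3.15 × 100 = 54.6 %

54.6 %


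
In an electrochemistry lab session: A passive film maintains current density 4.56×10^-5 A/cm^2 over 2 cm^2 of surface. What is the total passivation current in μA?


I = i_pass * A, then convert A → μA (×10^6)
I = 4.56×10^-5 * 2 * 10^6 = 91.2 μA

91.2 μA


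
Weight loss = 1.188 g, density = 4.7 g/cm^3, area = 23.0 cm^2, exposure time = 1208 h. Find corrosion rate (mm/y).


Apply the mm/y weight-loss relation: CR = 87600 * W / (D * A * T)
Numerator: 87600 * 1.188 = 104068.8
Denominator: 4.7 * 23.0 * 1208 = 130584.8
CR = 104068.8 / 130584.8 = 0.796944 mm/y

0.796944 mm/y


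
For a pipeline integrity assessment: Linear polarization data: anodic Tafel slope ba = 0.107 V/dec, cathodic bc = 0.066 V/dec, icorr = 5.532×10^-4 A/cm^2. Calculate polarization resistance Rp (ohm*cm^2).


Apply the Stern-Geary equation: Rp = ba*bc / (2.303*icorr*(ba+bc))
ba*bc = 0.107*0.066 = 0.007062
ba+bc = 0.173; 2.303*icorr*(ba+bc) = 2.303*5.532×10^-4*0.173 = 2.2040539×10^-4
Rp = 0.007062 / 2.2040539×10^-4 = 32.04 ohm*cm^2

32.04 ohm*cm^2


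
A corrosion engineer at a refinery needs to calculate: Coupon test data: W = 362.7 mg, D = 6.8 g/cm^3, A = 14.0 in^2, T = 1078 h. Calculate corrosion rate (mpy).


Apply the mpy weight-loss relation: CR = 534 * W / (D * A * T)
Numerator: 534 * 362.7 = 193681.8
Denominator: 6.8 * 14.0 * 1078 = 102625.6
CR = 193681.8 / 102625.6 = 1.88727 mpy

1.88727 mpy


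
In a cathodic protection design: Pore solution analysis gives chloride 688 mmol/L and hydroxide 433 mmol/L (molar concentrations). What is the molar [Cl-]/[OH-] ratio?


Threshold parameter = [Cl-] / [OH-] (molar basis; both in mmol/L, so units cancel)
Ratio = 688 / 433 = 1.59

1.59


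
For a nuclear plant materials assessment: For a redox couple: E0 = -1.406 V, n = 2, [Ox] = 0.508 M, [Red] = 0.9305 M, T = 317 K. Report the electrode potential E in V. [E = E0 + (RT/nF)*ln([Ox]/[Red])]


Apply the Nernst equation: E = E0 + (RT/nF)*ln([Ox]/[Red])
Step 1: RT/nF = 8.314*317/(2*96485) = 0.01365776 V
Step 2: [Ox]/[Red] = 0.508/0.9305 = 0.545943
Step 3: ln(0.545943) = -0.605241
Step 4: correction = 0.01365776 * -0.605241 = -0.008 V
E = -1.406 + -0.008 = -1.414 V

-1.414 V


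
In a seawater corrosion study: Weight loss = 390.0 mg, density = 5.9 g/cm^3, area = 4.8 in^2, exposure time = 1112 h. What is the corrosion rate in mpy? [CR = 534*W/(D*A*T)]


Apply the mpy weight-loss relation: CR = 534 * W / (D * A * T)
Numerator: 534 * 390.0 = 208260.0
Denominator: 5.9 * 4.8 * 1112 = 31491.84
CR = 208260.0 / 31491.84 = 6.613 mpy

6.613 mpy


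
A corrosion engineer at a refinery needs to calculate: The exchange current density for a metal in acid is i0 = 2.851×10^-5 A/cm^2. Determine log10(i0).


i0 = 2.851×10^-5 A/cm^2
log10(i0) = -4.545

-4.545


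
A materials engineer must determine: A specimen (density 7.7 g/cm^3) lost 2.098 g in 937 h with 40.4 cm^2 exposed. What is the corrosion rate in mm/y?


Apply the mm/y weight-loss relation: CR = 87600 * W / (D * A * T)
Numerator: 87600 * 2.098 = 183784.8
Denominator: 7.7 * 40.4 * 937 = 291481.96
CR = 183784.8 / 291481.96 = 0.63052 mm/y

0.63052 mm/y


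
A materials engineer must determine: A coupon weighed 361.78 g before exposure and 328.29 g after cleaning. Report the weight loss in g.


Weight loss = initial − final
WL = 361.78 − 328.29 = 33.49 g

33.49 g


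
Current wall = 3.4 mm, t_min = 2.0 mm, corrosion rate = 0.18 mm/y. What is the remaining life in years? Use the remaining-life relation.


Apply the remaining-life relation: RL = (t_current − t_min) / CR
RL = (3.4 − 2.0) / 0.18 = 1.4 / 0.18 = 7.8 years

7.8 years


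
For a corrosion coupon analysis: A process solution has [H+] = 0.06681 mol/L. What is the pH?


pH = −log10[H+]
pH = −log10(0.06681) = 1.18

1.18


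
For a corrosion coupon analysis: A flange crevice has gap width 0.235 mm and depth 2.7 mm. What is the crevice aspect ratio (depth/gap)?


Aspect ratio = depth / gap
Ratio = 2.7 / 0.235 = 11.5

11.5


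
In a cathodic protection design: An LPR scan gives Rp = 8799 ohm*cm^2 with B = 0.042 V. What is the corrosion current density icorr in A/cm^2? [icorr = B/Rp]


Apply the Stern-Geary relation: icorr = B / Rp
icorr = 0.042 / 8799 = 4.773×10^-6 A/cm^2

4.773×10^-6 A/cm^2


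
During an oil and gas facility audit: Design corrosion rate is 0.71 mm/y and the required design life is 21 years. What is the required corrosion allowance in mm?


Corrosion allowance = CR × design life
CA = 0.71 * 21 = 14.91 mm

14.91 mm


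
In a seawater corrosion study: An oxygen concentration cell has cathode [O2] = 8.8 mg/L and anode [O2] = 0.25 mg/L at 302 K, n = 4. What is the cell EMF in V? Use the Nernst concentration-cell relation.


Apply the Nernst concentration-cell relation: E = (RT/nF)*ln(C_cathode/C_anode)
RT/nF = 8.314*302/(4*96485) = 0.00650575 V
ln(8.8/0.25) = 3.56105
E = 0.00650575 * 3.56105 = 0.02317 V

0.02317 V


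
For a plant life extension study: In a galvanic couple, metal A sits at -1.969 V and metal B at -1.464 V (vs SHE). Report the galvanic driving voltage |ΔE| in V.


Driving voltage is the absolute potential difference.
|ΔE| = |-1.969 − (-1.464)| = 0.505 V

0.505 V


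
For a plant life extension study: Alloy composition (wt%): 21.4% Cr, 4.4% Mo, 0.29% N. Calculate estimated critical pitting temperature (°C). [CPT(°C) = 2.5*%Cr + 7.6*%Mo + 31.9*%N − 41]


Apply the ASTM G48 empirical CPT estimate: CPT(°C) = 2.5*%Cr + 7.6*%Mo + 31.9*%N − 41
2.5*21.4 = 53.5; 7.6*4.4 = 33.44; 31.9*0.29 = 9.251
CPT = 53.5 + 33.44 + 9.251 − 41 = 55.191 °C
Rounded to 0.1 °C: CPT ≈ 55.2 °C

55.2 °C


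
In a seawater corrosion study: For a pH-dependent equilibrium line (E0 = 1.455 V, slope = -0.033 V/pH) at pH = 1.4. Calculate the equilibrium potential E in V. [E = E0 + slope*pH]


Apply the Pourbaix line equation: E = E0 + slope*pH
E = 1.455 + (-0.033)*1.4 = 1.455 + (-0.0462) = 1.4088 V
Rounded to 3 decimal places: E = 1.409 V

1.409 V


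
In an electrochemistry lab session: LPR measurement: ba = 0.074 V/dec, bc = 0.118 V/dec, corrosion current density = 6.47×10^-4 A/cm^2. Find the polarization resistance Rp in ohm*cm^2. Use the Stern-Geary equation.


Apply the Stern-Geary equation: Rp = ba*bc / (2.303*icorr*(ba+bc))
ba*bc = 0.074*0.118 = 0.008732
ba+bc = 0.192; 2.303*icorr*(ba+bc) = 2.303*6.47×10^-4*0.192 = 2.8608787×10^-4
Rp = 0.008732 / 2.8608787×10^-4 = 30.5 ohm*cm^2

30.5 ohm*cm^2


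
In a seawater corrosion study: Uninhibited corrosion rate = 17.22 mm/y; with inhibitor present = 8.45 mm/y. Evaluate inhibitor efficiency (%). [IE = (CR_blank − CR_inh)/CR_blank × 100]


Apply the inhibitor-efficiency definition: IE = (CR_blank − CR_inh)/CR_blank × 100
IE = (17.22 − 8.45) / 17.22 × 100
IE = 8.77 / 17.22 × 100 = 50.9 %

50.9 %


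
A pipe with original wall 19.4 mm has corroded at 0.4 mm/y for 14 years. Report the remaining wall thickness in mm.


Remaining wall = original − CR × time
t = 19.4 − 0.4*14 = 19.4 − 5.6 = 13.8 mm

13.8 mm


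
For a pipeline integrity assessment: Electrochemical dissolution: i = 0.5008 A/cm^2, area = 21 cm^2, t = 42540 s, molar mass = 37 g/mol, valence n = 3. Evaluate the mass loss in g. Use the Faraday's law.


Apply Faraday's law: m = i*A*t*M / (n*F)
Total charge passed Q = i*A*t = 0.5008*21*42540 = 447384.672 C
m = Q*M/(n*F) = 447384.672*37/(3*96485) = 57.188 g

57.188 g


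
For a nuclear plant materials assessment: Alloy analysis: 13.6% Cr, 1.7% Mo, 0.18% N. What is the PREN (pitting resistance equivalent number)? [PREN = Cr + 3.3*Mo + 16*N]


Apply the PREN formula: PREN = Cr + 3.3*Mo + 16*N
PREN = 13.6 + 3.3*1.7 + 16*0.18
PREN = 13.6 + 5.61 + 2.88 = 22.09

22.09


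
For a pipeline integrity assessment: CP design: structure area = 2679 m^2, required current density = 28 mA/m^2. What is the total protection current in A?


I = area * current density, then convert mA → A (÷1000)
I = 2679 * 28 / 1000 = 75.01 A

75.01 A


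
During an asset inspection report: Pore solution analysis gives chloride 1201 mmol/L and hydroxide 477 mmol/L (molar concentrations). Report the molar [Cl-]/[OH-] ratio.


Threshold parameter = [Cl-] / [OH-] (molar basis; both in mmol/L, so units cancel)
Ratio = 1201 / 477 = 2.52

2.52


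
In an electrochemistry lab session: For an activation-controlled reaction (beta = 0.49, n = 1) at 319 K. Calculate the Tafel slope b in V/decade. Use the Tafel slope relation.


Apply the Tafel slope relation: b = 2.303*R*T/(beta*n*F)
Numerator: 2.303 * 8.314 * 319 = 6107.94
Denominator: 0.49 * 1 * 96485 = 47277.65
b = 6107.94 / 47277.65 = 0.129 V/decade

0.129 V/decade


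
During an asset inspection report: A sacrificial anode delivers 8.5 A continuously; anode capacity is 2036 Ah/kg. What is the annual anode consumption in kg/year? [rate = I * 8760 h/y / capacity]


Annual consumption = current * hours per year / capacity
Rate = 8.5 * 8760 / 2036 = 36.6 kg/year

36.6 kg/year


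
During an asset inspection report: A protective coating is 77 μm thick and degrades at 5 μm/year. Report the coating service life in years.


Service life = thickness / degradation rate
Life = 77 / 5 = 15.4 years

15.4 years


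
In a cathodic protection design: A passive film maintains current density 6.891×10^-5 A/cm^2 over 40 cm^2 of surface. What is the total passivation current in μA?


I = i_pass * A, then convert A → μA (×10^6)
I = 6.891×10^-5 * 40 * 10^6 = 2756.4 μA

2756.4 μA


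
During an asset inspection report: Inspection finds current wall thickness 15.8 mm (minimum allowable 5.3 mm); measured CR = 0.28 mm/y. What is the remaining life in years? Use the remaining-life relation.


Apply the remaining-life relation: RL = (t_current − t_min) / CR
RL = (15.8 − 5.3) / 0.28 = 10.5 / 0.28 = 37.5 years

37.5 years


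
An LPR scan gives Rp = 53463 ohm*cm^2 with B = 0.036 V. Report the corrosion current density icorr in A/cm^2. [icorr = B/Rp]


Apply the Stern-Geary relation: icorr = B / Rp
icorr = 0.036 / 53463 = 6.734×10^-7 A/cm^2

6.734×10^-7 A/cm^2


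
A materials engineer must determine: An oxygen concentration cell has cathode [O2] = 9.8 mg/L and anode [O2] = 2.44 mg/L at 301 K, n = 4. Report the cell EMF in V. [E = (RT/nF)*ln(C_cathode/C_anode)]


Apply the Nernst concentration-cell relation: E = (RT/nF)*ln(C_cathode/C_anode)
RT/nF = 8.314*301/(4*96485) = 0.0064842 V
ln(9.8/2.44) = 1.39038
E = 0.0064842 * 1.39038 = 0.00902 V

0.00902 V


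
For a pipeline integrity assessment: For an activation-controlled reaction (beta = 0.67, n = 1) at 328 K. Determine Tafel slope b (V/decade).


Apply the Tafel slope relation: b = 2.303*R*T/(beta*n*F)
Numerator: 2.303 * 8.314 * 328 = 6280.26
Denominator: 0.67 * 1 * 96485 = 64644.95
b = 6280.26 / 64644.95 = 0.0972 V/decade

0.0972 V/decade


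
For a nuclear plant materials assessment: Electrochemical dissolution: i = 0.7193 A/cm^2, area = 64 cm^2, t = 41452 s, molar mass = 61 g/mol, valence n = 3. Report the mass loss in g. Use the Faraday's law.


Apply Faraday's law: m = i*A*t*M / (n*F)
Total charge passed Q = i*A*t = 0.7193*64*41452 = 1908251.1104 C
m = Q*M/(n*F) = 1908251.1104*61/(3*96485) = 402.14651 g

402.14651 g


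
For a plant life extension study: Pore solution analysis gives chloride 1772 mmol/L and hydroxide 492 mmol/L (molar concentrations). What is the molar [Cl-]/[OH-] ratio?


Threshold parameter = [Cl-] / [OH-] (molar basis; both in mmol/L, so units cancel)
Ratio = 1772 / 492 = 3.6

3.6


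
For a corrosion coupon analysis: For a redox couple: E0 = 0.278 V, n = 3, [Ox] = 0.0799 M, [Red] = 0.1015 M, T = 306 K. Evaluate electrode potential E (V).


Apply the Nernst equation: E = E0 + (RT/nF)*ln([Ox]/[Red])
Step 1: RT/nF = 8.314*306/(3*96485) = 0.00878922 V
Step 2: [Ox]/[Red] = 0.0799/0.1015 = 0.787192
Step 3: ln(0.787192) = -0.239283
Step 4: correction = 0.00878922 * -0.239283 = -0.002 V
E = 0.278 + -0.002 = 0.276 V

0.276 V


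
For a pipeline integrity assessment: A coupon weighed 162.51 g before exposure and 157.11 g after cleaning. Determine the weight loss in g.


Weight loss = initial − final
WL = 162.51 − 157.11 = 5.4 g

5.4 g


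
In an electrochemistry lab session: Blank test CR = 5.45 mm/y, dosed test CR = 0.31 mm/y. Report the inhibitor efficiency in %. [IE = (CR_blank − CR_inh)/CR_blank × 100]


Apply the inhibitor-efficiency definition: IE = (CR_blank − CR_inh)/CR_blank × 100
IE = (5.45 − 0.31) / 5.45 × 100
IE = 5.14 / 5.45 × 100 = 94.3 %

94.3 %


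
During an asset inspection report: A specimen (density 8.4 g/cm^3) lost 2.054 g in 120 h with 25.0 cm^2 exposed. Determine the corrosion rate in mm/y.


Apply the mm/y weight-loss relation: CR = 87600 * W / (D * A * T)
Numerator: 87600 * 2.054 = 179930.4
Denominator: 8.4 * 25.0 * 120 = 25200.0
CR = 179930.4 / 25200.0 = 7.1401 mm/y

7.1401 mm/y


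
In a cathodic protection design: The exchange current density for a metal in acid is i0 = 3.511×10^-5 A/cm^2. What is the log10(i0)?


i0 = 3.511×10^-5 A/cm^2
log10(i0) = -4.455

-4.455


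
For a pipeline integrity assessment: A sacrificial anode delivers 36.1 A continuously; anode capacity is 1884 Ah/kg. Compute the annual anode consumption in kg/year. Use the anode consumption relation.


Annual consumption = current * hours per year / capacity
Rate = 36.1 * 8760 / 1884 = 167.9 kg/year

167.9 kg/year


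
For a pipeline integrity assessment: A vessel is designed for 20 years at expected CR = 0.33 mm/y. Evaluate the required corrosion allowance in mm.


Corrosion allowance = CR × design life
CA = 0.33 * 20 = 6.6 mm

6.6 mm


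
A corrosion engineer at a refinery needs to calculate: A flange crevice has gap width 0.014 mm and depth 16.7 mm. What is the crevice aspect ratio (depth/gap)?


Aspect ratio = depth / gap
Ratio = 16.7 / 0.014 = 1192.9

1192.9


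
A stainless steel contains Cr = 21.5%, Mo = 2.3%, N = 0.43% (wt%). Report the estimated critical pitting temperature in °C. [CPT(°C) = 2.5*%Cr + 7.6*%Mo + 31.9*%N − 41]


Apply the ASTM G48 empirical CPT estimate: CPT(°C) = 2.5*%Cr + 7.6*%Mo + 31.9*%N − 41
2.5*21.5 = 53.75; 7.6*2.3 = 17.48; 31.9*0.43 = 13.717
CPT = 53.75 + 17.48 + 13.717 − 41 = 43.947 °C
Rounded to 0.1 °C: CPT ≈ 43.9 °C

43.9 °C


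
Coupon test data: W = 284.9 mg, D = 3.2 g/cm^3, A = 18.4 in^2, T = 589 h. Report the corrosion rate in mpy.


Apply the mpy weight-loss relation: CR = 534 * W / (D * A * T)
Numerator: 534 * 284.9 = 152136.6
Denominator: 3.2 * 18.4 * 589 = 34680.32
CR = 152136.6 / 34680.32 = 4.38683 mpy

4.38683 mpy


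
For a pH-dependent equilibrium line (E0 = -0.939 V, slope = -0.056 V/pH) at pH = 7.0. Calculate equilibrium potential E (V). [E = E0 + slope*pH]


Apply the Pourbaix line equation: E = E0 + slope*pH
E = -0.939 + (-0.056)*7.0 = -0.939 + (-0.392) = -1.331 V
Rounded to 3 decimal places: E = -1.331 V

-1.331 V


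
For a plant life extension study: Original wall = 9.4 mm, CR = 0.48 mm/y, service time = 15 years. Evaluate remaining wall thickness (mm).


Remaining wall = original − CR × time
t = 9.4 − 0.48*15 = 9.4 − 7.2 = 2.2 mm

2.2 mm


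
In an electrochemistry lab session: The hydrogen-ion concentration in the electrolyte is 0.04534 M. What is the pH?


pH = −log10[H+]
pH = −log10(0.04534) = 1.34

1.34


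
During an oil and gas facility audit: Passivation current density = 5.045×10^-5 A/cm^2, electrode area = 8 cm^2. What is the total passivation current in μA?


I = i_pass * A, then convert A → μA (×10^6)
I = 5.045×10^-5 * 8 * 10^6 = 403.6 μA

403.6 μA


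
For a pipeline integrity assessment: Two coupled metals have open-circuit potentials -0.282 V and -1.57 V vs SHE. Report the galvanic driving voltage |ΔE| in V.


Driving voltage is the absolute potential difference.
|ΔE| = |-0.282 − (-1.57)| = 1.288 V

1.288 V


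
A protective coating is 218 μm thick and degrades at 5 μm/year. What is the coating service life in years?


Service life = thickness / degradation rate
Life = 218 / 5 = 43.6 years

43.6 years


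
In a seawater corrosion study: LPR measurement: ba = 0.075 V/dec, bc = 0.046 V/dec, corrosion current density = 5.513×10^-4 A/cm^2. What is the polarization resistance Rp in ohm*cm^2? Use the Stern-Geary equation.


Apply the Stern-Geary equation: Rp = ba*bc / (2.303*icorr*(ba+bc))
ba*bc = 0.075*0.046 = 0.00345
ba+bc = 0.121; 2.303*icorr*(ba+bc) = 2.303*5.513×10^-4*0.121 = 1.5362691×10^-4
Rp = 0.00345 / 1.5362691×10^-4 = 22.5 ohm*cm^2

22.5 ohm*cm^2


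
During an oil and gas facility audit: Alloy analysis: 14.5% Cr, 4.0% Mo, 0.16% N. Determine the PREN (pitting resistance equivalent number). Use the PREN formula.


Apply the PREN formula: PREN = Cr + 3.3*Mo + 16*N
PREN = 14.5 + 3.3*4.0 + 16*0.16
PREN = 14.5 + 13.2 + 2.56 = 30.26

30.26


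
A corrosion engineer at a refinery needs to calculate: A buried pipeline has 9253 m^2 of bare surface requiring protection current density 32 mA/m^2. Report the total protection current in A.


I = area * current density, then convert mA → A (÷1000)
I = 9253 * 32 / 1000 = 296.1 A

296.1 A


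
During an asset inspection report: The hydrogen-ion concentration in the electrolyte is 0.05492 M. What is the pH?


pH = −log10[H+]
pH = −log10(0.05492) = 1.26

1.26


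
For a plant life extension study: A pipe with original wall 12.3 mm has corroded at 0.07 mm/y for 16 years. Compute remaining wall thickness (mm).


Remaining wall = original − CR × time
t = 12.3 − 0.07*16 = 12.3 − 1.12 = 11.18 mm

11.18 mm


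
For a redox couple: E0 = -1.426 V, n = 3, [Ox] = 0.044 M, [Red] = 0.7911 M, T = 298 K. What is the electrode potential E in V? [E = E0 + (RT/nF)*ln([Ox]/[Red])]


Apply the Nernst equation: E = E0 + (RT/nF)*ln([Ox]/[Red])
Step 1: RT/nF = 8.314*298/(3*96485) = 0.00855944 V
Step 2: [Ox]/[Red] = 0.044/0.7911 = 0.055619
Step 3: ln(0.055619) = -2.88923
Step 4: correction = 0.00855944 * -2.88923 = -0.025 V
E = -1.426 + -0.025 = -1.451 V

-1.451 V


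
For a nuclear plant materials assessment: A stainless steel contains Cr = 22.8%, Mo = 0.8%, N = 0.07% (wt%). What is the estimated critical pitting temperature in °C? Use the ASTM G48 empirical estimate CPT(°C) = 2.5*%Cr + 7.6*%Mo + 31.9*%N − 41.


Apply the ASTM G48 empirical CPT estimate: CPT(°C) = 2.5*%Cr + 7.6*%Mo + 31.9*%N − 41
2.5*22.8 = 57; 7.6*0.8 = 6.08; 31.9*0.07 = 2.233
CPT = 57 + 6.08 + 2.233 − 41 = 24.313 °C
Rounded to 0.1 °C: CPT ≈ 24.3 °C

24.3 °C
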